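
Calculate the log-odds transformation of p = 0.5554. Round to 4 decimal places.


1 - p = 0.4446.
p/(1-p) = 1.2492.
logit = ln(1.2492) = 0.2225.

0.2225


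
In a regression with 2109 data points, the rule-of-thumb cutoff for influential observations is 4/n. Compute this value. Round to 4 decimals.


Cook's distance cutoff = 4/n = 4/2109.
= 0.0019.

0.0019


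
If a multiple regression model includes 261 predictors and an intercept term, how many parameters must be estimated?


Total coefficients = number of predictors + 1 (for the intercept).
= 261 + 1 = 262.

262


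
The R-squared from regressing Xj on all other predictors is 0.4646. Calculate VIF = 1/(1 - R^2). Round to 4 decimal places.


VIF = 1 / (1 - 0.4646).
= 1 / 0.5354 = 1.8678.

1.8678


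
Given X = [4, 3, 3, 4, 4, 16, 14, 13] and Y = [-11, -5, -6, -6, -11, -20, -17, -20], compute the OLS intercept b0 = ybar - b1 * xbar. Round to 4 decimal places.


Compute b1 = -1.0411 from the OLS formula.
With xbar = 7.6250 and ybar = -12.0000, the intercept is:
b0 = -12.0000 - -1.0411 * 7.6250 = -4.0614.

-4.0614


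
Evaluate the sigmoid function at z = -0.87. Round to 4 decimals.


Compute exp(0.8700) = 2.3869.
Sigmoid = 1 / (1 + 2.3869) = 1 / 3.3869 = 0.2953.

0.2953


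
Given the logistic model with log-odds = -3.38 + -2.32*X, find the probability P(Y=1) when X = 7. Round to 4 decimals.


Compute z = -3.38 + (-2.32)(7) = -19.6200.
exp(-z) = 331785754.2337.
P = 1/(1 + 331785754.2337) = 0.0000.

0.0000


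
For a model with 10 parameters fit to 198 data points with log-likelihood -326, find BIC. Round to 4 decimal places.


ln(198) = 5.288267.
k * ln(n) = 10 * 5.288267 = 52.882670.
-2L = 652.
BIC = 52.882670 + 652 = 704.882670, which rounds to 704.8827.

704.8827


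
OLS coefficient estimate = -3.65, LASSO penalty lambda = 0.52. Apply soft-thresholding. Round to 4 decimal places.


Check: |-3.65| = 3.65 vs lambda = 0.52.
Since |beta| > lambda, coefficient = sign(beta)*(|beta| - lambda) = -3.1300.
Soft-thresholded coefficient = -3.1300.

-3.1300


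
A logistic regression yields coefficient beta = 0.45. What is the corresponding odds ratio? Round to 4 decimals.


Odds ratio = exp(beta) = exp(0.45).
= 1.5683.

1.5683


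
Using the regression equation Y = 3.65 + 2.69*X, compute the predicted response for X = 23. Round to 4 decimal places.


Predicted value:
Y = 3.65 + (2.69)(23) = 3.65 + 61.8700 = 65.5200.

65.5200


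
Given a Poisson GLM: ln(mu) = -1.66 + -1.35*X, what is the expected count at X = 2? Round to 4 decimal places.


Compute eta = -1.66 + -1.35 * 2 = -4.3600.
Apply inverse link: mu = e^-4.3600 = 0.0128.

0.0128


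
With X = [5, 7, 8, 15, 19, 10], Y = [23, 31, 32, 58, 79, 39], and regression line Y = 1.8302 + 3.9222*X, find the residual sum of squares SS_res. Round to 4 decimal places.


Compute predicted values, then residuals = yi - yhat_i.
Residuals: [1.5588, 1.7144, -1.2078, -2.6632, 2.6480, -2.0522].
SSres = sum(residual^2) = 25.1439.

25.1439


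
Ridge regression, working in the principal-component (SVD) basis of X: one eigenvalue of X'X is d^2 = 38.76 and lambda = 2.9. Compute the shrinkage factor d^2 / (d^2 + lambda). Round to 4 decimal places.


d^2 + lambda = 38.76 + 2.9 = 41.6600.
Shrinkage factor = 38.76/41.6600 = 0.9304.

0.9304


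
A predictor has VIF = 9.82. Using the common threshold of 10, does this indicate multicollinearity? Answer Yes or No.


Compare VIF = 9.82 to the threshold of 10.
9.82 < 10, so the answer is No.

No


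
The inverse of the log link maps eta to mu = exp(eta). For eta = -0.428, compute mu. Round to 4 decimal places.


mu = exp(eta) = exp(-0.428).
= 0.6518.

0.6518


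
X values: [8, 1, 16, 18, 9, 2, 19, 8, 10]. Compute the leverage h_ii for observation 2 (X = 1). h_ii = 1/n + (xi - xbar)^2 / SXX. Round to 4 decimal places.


Compute xbar = 10.1111 with n = 9 observations.
SXX = 334.8889.
Leverage = 1/9 + (1 - 10.1111)^2/334.8889 = 0.3590.

0.3590


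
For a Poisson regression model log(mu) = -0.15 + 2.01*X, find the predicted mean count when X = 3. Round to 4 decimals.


Linear predictor: eta = -0.15 + (2.01)(3) = 5.8800.
Expected count: mu = exp(5.8800) = 357.8092.

357.8092


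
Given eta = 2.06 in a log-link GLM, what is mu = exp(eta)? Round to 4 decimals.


Apply the inverse link:
mu = e^2.06 = 7.8460.

7.8460


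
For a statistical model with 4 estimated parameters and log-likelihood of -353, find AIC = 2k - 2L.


Compute:
2k = 2*4 = 8.
-2*loglik = -2*(-353) = 706.
AIC = 8 + 706 = 714.

714


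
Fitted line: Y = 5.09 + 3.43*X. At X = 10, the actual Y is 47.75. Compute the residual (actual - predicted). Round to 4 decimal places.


Fitted value at X = 10 is yhat = 5.09 + 3.43*10 = 39.3900.
Residual = 47.75 - 39.3900 = 8.3600.

8.3600


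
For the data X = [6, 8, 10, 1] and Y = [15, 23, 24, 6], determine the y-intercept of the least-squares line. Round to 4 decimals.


First find the slope: b1 = 2.1229.
Means: xbar = 6.2500, ybar = 17.0000.
b0 = ybar - b1 * xbar = 17.0000 - 2.1229 * 6.2500 = 3.7318.

3.7318


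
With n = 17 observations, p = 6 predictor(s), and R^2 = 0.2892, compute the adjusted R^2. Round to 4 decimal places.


Plug in: Adj R^2 = 1 - (1 - 0.2892) * 16/10.
= 1 - 0.7108 * 16/10
= 1 - 11.3728 / 10
= 1 - 1.1373 = -0.1373.

-0.1373


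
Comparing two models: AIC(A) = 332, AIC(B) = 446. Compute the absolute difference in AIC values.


Absolute difference = |332 - 446| = 114.
The model with lower AIC (A) is preferred.

114


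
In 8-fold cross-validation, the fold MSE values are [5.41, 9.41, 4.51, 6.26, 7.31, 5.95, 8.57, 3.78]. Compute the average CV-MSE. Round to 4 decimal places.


Total MSE across folds = 51.2000.
CV-MSE = 51.2000/8 = 6.4000.

6.4000


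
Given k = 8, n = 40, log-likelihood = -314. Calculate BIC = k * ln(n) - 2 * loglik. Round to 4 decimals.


ln(40) = 3.688879.
k * ln(n) = 8 * 3.688879 = 29.511032.
-2L = 628.
BIC = 29.511032 + 628 = 657.511032, which rounds to 657.5110.

657.5110


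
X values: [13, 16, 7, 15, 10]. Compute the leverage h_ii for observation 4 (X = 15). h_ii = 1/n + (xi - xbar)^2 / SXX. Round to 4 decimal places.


Mean of X: xbar = 12.2000.
SXX = 54.8000.
For X = 15: h = 1/5 + (15 - 12.2000)^2/54.8000 = 0.3431.

0.3431


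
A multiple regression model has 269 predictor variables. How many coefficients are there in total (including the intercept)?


Total coefficients = number of predictors + 1 (for the intercept).
= 269 + 1 = 270.

270


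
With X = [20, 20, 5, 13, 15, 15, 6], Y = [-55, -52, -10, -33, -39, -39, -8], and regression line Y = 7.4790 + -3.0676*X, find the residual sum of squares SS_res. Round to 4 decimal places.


For each point, residual = actual - predicted.
Residuals: [-1.1270, 1.8730, -2.1410, -0.6002, -0.4650, -0.4650, 2.9266].
Sum of squared residuals = 18.7198.

18.7198


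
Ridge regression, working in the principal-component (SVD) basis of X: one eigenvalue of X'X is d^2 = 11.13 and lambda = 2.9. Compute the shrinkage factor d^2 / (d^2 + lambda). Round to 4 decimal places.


d^2 + lambda = 11.13 + 2.9 = 14.0300.
Shrinkage factor = 11.13/14.0300 = 0.7933.

0.7933


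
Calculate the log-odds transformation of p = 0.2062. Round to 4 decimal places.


The odds are p/(1-p) = 0.2062 / 0.7938 = 0.2598.
logit(p) = ln(0.2598) = -1.3480.

-1.3480


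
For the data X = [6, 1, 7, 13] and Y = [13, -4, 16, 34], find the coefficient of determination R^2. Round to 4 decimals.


The fitted line is Y = -6.5670 + 3.1581*X.
SSres = 1.1821, SStot = 726.7500.
R^2 = 1 - SSres/SStot = 0.9984.

0.9984


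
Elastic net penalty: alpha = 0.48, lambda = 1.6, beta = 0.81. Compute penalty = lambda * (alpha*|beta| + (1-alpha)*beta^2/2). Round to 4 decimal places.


L1 component = 0.48 * |0.81| = 0.3888.
L2 component = 0.52 * 0.81^2 / 2 = 0.1706.
Penalty = 1.6 * (0.3888 + 0.1706) = 1.6 * 0.5594 = 0.8950.

0.8950


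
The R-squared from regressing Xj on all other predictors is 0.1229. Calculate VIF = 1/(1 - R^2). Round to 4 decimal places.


Denominator: 1 - 0.1229 = 0.8771.
VIF = 1 / 0.8771 = 1.1401.

1.1401


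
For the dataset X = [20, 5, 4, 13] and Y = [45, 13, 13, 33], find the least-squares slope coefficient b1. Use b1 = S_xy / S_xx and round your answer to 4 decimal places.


First compute the means: xbar = 10.5000, ybar = 26.0000.
Then S_xx = sum((xi - xbar)^2) = 169.0000.
S_xy = sum((xi - xbar)(yi - ybar)) = 354.0000.
b1 = S_xy / S_xx = 354.0000 / 169.0000 = 2.0947.

2.0947


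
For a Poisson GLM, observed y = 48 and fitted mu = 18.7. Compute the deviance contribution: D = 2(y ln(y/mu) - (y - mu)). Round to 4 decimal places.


First: ln(48/18.7) = 0.942677.
Then: 48 * 0.942677 = 45.248496.
y - mu = 48 - 18.7 = 29.3.
D = 2(45.248496 - 29.3) = 31.896992, which rounds to 31.8970.

31.8970


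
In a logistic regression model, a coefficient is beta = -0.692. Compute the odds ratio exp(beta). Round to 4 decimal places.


Odds ratio = exp(beta) = exp(-0.692).
= 0.5006.

0.5006


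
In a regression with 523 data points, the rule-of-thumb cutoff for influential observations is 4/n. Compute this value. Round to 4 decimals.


Cook's distance cutoff = 4/n = 4/523.
= 0.0076.

0.0076


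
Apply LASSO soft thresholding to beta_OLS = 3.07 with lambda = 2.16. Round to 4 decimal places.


Check: |3.07| = 3.07 vs lambda = 2.16.
Since |beta| > lambda, coefficient = sign(beta)*(|beta| - lambda) = 0.9100.
Soft-thresholded coefficient = 0.9100.

0.9100


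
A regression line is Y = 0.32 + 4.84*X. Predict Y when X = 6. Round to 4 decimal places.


Predicted value:
Y = 0.32 + (4.84)(6) = 0.32 + 29.0400 = 29.3600.

29.3600


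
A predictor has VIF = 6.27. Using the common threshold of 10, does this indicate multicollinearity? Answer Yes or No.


The threshold is 10.
VIF = 6.27 is < 10.
Multicollinearity indication: No.

No


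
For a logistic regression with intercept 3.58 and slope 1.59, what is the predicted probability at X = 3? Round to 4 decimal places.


Compute z = 3.58 + (1.59)(3) = 8.3500.
exp(-z) = 0.0002.
P = 1/(1 + 0.0002) = 0.9998.

0.9998


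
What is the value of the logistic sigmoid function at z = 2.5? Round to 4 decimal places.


Compute exp(-2.5000) = 0.0821.
Sigmoid = 1 / (1 + 0.0821) = 1 / 1.0821 = 0.9241.

0.9241


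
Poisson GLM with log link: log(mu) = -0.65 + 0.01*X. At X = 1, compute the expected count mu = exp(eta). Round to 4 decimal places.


eta = -0.65 + 0.01 * 1 = -0.6400.
mu = exp(-0.6400) = 0.5273.

0.5273


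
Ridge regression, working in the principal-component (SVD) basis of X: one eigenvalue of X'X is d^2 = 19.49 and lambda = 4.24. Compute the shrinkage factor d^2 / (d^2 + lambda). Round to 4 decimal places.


d^2 + lambda = 19.49 + 4.24 = 23.7300.
Shrinkage factor = 19.49/23.7300 = 0.8213.

0.8213


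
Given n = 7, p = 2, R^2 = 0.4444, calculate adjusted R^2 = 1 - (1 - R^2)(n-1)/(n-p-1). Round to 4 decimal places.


Plug in: Adj R^2 = 1 - (1 - 0.4444) * 6/4.
= 1 - 0.5556 * 6/4
= 1 - 3.3336 / 4
= 1 - 0.8334 = 0.1666.

0.1666


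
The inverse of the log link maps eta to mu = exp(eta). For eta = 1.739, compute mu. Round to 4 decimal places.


mu = exp(eta) = exp(1.739).
= 5.6916.

5.6916


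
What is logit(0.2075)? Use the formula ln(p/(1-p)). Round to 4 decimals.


1 - p = 0.7925.
p/(1-p) = 0.2618.
logit = ln(0.2618) = -1.3401.

-1.3401


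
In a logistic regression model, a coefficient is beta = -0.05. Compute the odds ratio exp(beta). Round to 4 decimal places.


exp(-0.05) = 0.9512.
So the odds ratio is 0.9512.

0.9512


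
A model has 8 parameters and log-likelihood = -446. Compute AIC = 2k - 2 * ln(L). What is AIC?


AIC = 2*8 - 2*(-446).
= 16 + 892 = 908.

908


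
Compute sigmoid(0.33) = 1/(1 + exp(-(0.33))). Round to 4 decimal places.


Compute exp(-0.3300) = 0.7189.
Sigmoid = 1 / (1 + 0.7189) = 1 / 1.7189 = 0.5818.

0.5818


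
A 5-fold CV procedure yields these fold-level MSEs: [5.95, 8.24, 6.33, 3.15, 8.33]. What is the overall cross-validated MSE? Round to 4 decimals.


Total MSE across folds = 32.0000.
CV-MSE = 32.0000/5 = 6.4000.

6.4000


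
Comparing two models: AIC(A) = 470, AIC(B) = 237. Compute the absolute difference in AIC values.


Compute |470 - 237| = 233.
Model B has the smaller AIC.

233


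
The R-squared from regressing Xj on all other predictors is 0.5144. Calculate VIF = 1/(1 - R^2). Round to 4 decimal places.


Denominator: 1 - 0.5144 = 0.4856.
VIF = 1 / 0.4856 = 2.0593.

2.0593


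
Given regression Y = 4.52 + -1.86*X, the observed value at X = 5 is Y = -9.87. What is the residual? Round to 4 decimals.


Fitted value at X = 5 is yhat = 4.52 + -1.86*5 = -4.7800.
Residual = -9.87 - -4.7800 = -5.0900.

-5.0900


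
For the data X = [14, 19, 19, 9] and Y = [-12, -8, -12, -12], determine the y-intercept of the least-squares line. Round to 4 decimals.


First find the slope: b1 = 0.2182.
Means: xbar = 15.2500, ybar = -11.0000.
b0 = ybar - b1 * xbar = -11.0000 - 0.2182 * 15.2500 = -14.3273.

-14.3273


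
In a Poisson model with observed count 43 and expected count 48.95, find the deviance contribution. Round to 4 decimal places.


First: ln(43/48.95) = -0.129599.
Then: 43 * -0.129599 = -5.572757.
y - mu = 43 - 48.95 = -5.95.
D = 2(-5.572757 - -5.95) = 0.754486, which rounds to 0.7545.

0.7545


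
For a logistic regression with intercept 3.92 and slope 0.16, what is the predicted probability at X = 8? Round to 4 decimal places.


Linear predictor: z = 3.92 + 0.16 * 8 = 5.2000.
P = 1/(1 + exp(-5.2000)) = 1/(1 + 0.0055) = 0.9945.

0.9945


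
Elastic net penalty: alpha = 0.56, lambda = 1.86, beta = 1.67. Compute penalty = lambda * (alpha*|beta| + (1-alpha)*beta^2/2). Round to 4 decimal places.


L1 component = 0.56 * |1.67| = 0.9352.
L2 component = 0.44 * 1.67^2 / 2 = 0.6136.
Penalty = 1.86 * (0.9352 + 0.6136) = 1.86 * 1.5488 = 2.8807.

2.8807


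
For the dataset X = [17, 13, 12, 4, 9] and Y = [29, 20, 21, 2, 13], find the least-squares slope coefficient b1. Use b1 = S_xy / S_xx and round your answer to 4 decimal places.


The sample means are xbar = 11.0000 and ybar = 17.0000.
Compute S_xx = 94.0000 and S_xy = 195.0000.
Slope b1 = S_xy / S_xx = 195.0000 / 94.0000 = 2.0745.

2.0745


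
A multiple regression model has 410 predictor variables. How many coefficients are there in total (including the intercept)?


Each predictor gets one coefficient, plus one intercept.
Total parameters = 410 + 1 = 411.

411


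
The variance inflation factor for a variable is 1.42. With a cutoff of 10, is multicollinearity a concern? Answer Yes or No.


Check: VIF = 1.42 vs threshold = 10.
Since 1.42 < 10, the answer is No.

No


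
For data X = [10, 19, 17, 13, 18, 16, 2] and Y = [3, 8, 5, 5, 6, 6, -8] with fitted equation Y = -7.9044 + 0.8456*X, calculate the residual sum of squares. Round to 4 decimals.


Predicted values from Y = -7.9044 + 0.8456*X.
Residuals: [2.4484, -0.1620, -1.4708, 1.9116, -1.3164, 0.3748, -1.7868].
SSres = 16.9044.

16.9044


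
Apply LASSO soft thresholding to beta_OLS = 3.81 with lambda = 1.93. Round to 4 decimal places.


Absolute value: |3.81| = 3.81.
Compare to lambda = 1.93.
Since |beta| > lambda, coefficient = sign(beta)*(|beta| - lambda) = 1.8800.

1.8800


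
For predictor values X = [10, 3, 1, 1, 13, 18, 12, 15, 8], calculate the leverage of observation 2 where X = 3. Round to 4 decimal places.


n = 9, xbar = 9.0000.
SXX = sum((xi - xbar)^2) = 308.0000.
h = 1/9 + (3 - 9.0000)^2 / 308.0000 = 0.2280.

0.2280


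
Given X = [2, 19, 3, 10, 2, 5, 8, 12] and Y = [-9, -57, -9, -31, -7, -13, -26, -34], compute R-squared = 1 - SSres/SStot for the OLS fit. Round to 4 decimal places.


After computing the OLS fit (b0=-1.0844, b1=-2.9070):
SSres = 19.7468, SStot = 2097.5000.
R^2 = 1 - 19.7468/2097.5000 = 0.9906.

0.9906


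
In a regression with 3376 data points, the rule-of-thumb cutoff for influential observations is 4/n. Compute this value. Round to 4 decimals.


The threshold is 4/n.
4/3376 = 0.0012.

0.0012


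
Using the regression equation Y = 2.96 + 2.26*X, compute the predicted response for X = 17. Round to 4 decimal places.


Plug X = 17 into Y = 2.96 + 2.26*X:
Y = 2.96 + 38.4200 = 41.3800.

41.3800


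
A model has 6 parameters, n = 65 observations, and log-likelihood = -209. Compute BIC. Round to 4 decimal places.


Compute k*ln(n) = 6*ln(65) = 6*4.174387 = 25.046322.
Then -2*loglik = 418.
BIC = 25.046322 + 418 = 443.046322, which rounds to 443.0463.

443.0463


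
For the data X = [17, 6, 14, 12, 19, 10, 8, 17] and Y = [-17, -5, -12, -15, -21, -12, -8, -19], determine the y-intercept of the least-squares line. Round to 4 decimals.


Compute b1 = -1.1096 from the OLS formula.
With xbar = 12.8750 and ybar = -13.6250, the intercept is:
b0 = -13.6250 - -1.1096 * 12.8750 = 0.6607.

0.6607


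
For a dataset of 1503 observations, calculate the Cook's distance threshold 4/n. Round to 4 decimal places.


Using the rule of thumb:
Threshold = 4 / 1503 = 0.0027.

0.0027


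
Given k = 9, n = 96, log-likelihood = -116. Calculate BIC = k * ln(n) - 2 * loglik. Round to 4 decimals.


ln(96) = 4.564348.
k * ln(n) = 9 * 4.564348 = 41.079132.
-2L = 232.
BIC = 41.079132 + 232 = 273.079132, which rounds to 273.0791.

273.0791


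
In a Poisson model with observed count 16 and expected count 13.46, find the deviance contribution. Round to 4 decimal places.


First: ln(16/13.46) = 0.172866.
Then: 16 * 0.172866 = 2.765856.
y - mu = 16 - 13.46 = 2.54.
D = 2(2.765856 - 2.54) = 0.451712, which rounds to 0.4517.

0.4517


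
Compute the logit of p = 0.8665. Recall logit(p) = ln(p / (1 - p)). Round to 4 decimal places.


Compute the odds: 0.8665/0.1335 = 6.4906.
Take the natural log: ln(6.4906) = 1.8704.

1.8704


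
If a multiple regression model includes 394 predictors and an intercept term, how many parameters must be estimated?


Total coefficients = number of predictors + 1 (for the intercept).
= 394 + 1 = 395.

395


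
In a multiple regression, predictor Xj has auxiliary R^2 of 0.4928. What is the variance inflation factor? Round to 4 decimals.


Denominator: 1 - 0.4928 = 0.5072.
VIF = 1 / 0.5072 = 1.9716.

1.9716


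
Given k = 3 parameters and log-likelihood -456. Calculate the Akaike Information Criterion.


AIC = 2k - 2*loglik = 2(3) - 2(-456).
= 6 + 912 = 918.

918


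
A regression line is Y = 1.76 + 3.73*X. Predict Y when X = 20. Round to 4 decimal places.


Plug X = 20 into Y = 1.76 + 3.73*X:
Y = 1.76 + 74.6000 = 76.3600.

76.3600


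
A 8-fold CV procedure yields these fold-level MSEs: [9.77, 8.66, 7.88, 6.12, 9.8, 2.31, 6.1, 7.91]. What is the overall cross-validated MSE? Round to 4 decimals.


Add all fold MSEs: 58.5500.
Divide by k = 8: 58.5500/8 = 7.3188.

7.3188


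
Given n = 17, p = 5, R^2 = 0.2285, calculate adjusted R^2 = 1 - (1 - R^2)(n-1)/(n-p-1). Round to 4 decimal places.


Adjusted R^2 = 1 - (1 - R^2) * (n-1)/(n-p-1).
(1 - R^2) = 0.7715.
(n-1)/(n-p-1) = 16/11.
(1 - R^2) * (n-1) = 0.7715 * 16 = 12.3440.
Divide by (n-p-1): 12.3440 / 11 = 1.1222.
Adj R^2 = 1 - 1.1222 = -0.1222.

-0.1222


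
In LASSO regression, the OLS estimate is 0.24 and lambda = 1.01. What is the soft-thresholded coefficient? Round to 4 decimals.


Check: |0.24| = 0.24 vs lambda = 1.01.
Since |beta| <= lambda, the coefficient is set to 0.
Soft-thresholded coefficient = 0.0000.

0.0000


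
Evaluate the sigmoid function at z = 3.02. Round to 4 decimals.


First, exp(-3.0200) = 0.0488.
Then sigma(z) = 1/(1 + 0.0488) = 0.9535.

0.9535


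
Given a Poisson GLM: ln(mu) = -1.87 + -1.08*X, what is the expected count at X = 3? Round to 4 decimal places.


Compute eta = -1.87 + -1.08 * 3 = -5.1100.
Apply inverse link: mu = e^-5.1100 = 0.0060.

0.0060


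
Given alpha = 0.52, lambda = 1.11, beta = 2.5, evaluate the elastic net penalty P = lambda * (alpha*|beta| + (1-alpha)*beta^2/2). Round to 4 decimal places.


L1 component = 0.52 * |2.5| = 1.3000.
L2 component = 0.48 * 2.5^2 / 2 = 1.5000.
Penalty = 1.11 * (1.3000 + 1.5000) = 1.11 * 2.8000 = 3.1080.

3.1080


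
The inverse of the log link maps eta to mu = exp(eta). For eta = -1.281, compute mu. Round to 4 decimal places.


mu = exp(eta) = exp(-1.281).
= 0.2778.

0.2778


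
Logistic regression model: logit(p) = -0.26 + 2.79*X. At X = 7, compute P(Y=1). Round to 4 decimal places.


Compute z = -0.26 + (2.79)(7) = 19.2700.
exp(-z) = 0.0000.
P = 1/(1 + 0.0000) = 1.0000.

1.0000


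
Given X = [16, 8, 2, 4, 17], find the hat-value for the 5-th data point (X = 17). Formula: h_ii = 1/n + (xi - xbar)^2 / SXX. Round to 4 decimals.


n = 5, xbar = 9.4000.
SXX = sum((xi - xbar)^2) = 187.2000.
h = 1/5 + (17 - 9.4000)^2 / 187.2000 = 0.5085.

0.5085


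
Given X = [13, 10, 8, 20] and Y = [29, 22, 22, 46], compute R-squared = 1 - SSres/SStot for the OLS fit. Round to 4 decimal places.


The fitted line is Y = 2.6707 + 2.1239*X.
SSres = 11.4804, SStot = 384.7500.
R^2 = 1 - SSres/SStot = 0.9702.

0.9702


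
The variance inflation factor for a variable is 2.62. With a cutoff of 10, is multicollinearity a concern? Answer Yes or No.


The threshold is 10.
VIF = 2.62 is < 10.
Multicollinearity indication: No.

No


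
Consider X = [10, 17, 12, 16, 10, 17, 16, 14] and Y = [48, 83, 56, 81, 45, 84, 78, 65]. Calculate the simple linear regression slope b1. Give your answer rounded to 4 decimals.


First compute the means: xbar = 14.0000, ybar = 67.5000.
Then S_xx = sum((xi - xbar)^2) = 62.0000.
S_xy = sum((xi - xbar)(yi - ybar)) = 335.0000.
b1 = S_xy / S_xx = 335.0000 / 62.0000 = 5.4032.

5.4032


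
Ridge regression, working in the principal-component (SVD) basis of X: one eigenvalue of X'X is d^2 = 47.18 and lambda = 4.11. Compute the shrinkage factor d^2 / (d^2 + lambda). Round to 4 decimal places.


Compute the denominator: 47.18 + 4.11 = 51.2900.
Shrinkage factor = 47.18 / 51.2900 = 0.9199.

0.9199


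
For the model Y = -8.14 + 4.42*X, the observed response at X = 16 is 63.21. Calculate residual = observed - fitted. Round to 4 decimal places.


Predicted = -8.14 + 4.42 * 16 = 62.5800.
Residual = 63.21 - 62.5800 = 0.6300.

0.6300


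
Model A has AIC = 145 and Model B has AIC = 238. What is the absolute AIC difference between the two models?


|AIC_A - AIC_B| = |145 - 238| = 93.
Model A is preferred (lower AIC).

93


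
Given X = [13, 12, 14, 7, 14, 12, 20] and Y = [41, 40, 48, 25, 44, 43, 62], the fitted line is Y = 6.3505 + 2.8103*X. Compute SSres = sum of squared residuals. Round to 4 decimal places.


Compute predicted values, then residuals = yi - yhat_i.
Residuals: [-1.8844, -0.0741, 2.3053, -1.0226, -1.6947, 2.9259, -0.5565].
SSres = sum(residual^2) = 21.6592.

21.6592


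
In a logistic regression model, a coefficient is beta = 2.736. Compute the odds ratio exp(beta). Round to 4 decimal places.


exp(2.736) = 15.4252.
So the odds ratio is 15.4252.

15.4252


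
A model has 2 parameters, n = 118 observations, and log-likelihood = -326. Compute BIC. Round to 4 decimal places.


k * ln(n) = 2 * ln(118) = 2 * 4.770685 = 9.541370.
-2 * loglik = -2 * (-326) = 652.
BIC = 9.541370 + 652 = 661.541370, which rounds to 661.5414.

661.5414


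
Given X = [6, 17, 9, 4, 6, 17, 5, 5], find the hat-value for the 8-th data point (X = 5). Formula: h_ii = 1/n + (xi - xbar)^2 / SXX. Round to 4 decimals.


Compute xbar = 8.6250 with n = 8 observations.
SXX = 201.8750.
Leverage = 1/8 + (5 - 8.6250)^2/201.8750 = 0.1901.

0.1901


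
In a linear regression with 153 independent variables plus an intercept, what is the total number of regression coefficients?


Each predictor gets one coefficient, plus one intercept.
Total parameters = 153 + 1 = 154.

154


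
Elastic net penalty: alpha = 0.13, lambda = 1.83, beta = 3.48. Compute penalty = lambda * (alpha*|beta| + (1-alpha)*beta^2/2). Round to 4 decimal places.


L1 component = 0.13 * |3.48| = 0.4524.
L2 component = 0.87 * 3.48^2 / 2 = 5.2680.
Penalty = 1.83 * (0.4524 + 5.2680) = 1.83 * 5.7204 = 10.4684.

10.4684


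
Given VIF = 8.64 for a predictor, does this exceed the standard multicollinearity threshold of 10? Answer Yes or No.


Compare VIF = 8.64 to the threshold of 10.
8.64 < 10, so the answer is No.

No


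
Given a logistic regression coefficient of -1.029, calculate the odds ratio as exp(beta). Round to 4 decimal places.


exp(-1.029) = 0.3574.
So the odds ratio is 0.3574.

0.3574


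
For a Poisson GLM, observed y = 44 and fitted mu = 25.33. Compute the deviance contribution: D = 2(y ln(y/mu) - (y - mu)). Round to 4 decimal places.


y/mu = 44/25.33 = 1.737071 (approx.), and ln(44/25.33) = 0.552200.
y * ln(y/mu) = 44 * 0.552200 = 24.296800.
y - mu = 18.67.
D = 2 * (24.296800 - 18.67) = 11.253600, which rounds to 11.2536.

11.2536


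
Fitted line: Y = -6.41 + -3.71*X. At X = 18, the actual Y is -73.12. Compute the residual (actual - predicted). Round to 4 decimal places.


Predicted = -6.41 + -3.71 * 18 = -73.1900.
Residual = -73.12 - -73.1900 = 0.0700.

0.0700


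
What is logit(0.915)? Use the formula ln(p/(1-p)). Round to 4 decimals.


1 - p = 0.085.
p/(1-p) = 10.7647.
logit = ln(10.7647) = 2.3763.

2.3763


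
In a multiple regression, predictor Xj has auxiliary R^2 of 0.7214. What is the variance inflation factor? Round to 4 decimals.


Denominator: 1 - 0.7214 = 0.2786.
VIF = 1 / 0.2786 = 3.5894.

3.5894


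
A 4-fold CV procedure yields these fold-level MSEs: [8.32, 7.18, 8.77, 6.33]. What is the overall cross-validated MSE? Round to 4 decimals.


Sum of fold MSEs = 30.6000.
Average = 30.6000 / 4 = 7.6500.

7.6500


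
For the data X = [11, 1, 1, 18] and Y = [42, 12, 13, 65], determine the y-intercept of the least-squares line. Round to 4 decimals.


Compute b1 = 3.0665 from the OLS formula.
With xbar = 7.7500 and ybar = 33.0000, the intercept is:
b0 = 33.0000 - 3.0665 * 7.7500 = 9.2346.

9.2346


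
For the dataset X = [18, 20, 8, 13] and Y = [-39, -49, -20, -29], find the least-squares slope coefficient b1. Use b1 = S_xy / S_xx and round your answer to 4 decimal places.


First compute the means: xbar = 14.7500, ybar = -34.2500.
Then S_xx = sum((xi - xbar)^2) = 86.7500.
S_xy = sum((xi - xbar)(yi - ybar)) = -198.2500.
b1 = S_xy / S_xx = -198.2500 / 86.7500 = -2.2853.

-2.2853


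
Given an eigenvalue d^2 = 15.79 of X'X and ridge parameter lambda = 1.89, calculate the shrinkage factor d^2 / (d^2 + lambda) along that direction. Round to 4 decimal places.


d^2 + lambda = 15.79 + 1.89 = 17.6800.
Shrinkage factor = 15.79/17.6800 = 0.8931.

0.8931


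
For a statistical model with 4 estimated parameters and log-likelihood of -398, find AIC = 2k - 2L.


AIC = 2*4 - 2*(-398).
= 8 + 796 = 804.

804


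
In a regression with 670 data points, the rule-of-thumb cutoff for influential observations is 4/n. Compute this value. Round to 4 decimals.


Using the rule of thumb:
Threshold = 4 / 670 = 0.0060.

0.0060


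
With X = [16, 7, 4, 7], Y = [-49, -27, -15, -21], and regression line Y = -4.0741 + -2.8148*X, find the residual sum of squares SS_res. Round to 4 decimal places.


For each point, residual = actual - predicted.
Residuals: [0.1109, -3.2223, 0.3333, 2.7777].
Sum of squared residuals = 18.2222.

18.2222


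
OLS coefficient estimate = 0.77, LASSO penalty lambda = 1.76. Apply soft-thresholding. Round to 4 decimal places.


Check: |0.77| = 0.77 vs lambda = 1.76.
Since |beta| <= lambda, the coefficient is set to 0.
Soft-thresholded coefficient = 0.0000.

0.0000


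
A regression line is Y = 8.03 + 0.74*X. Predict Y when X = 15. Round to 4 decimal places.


Plug X = 15 into Y = 8.03 + 0.74*X:
Y = 8.03 + 11.1000 = 19.1300.

19.1300


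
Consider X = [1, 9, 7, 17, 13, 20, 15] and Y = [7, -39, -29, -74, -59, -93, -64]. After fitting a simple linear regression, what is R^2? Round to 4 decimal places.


After computing the OLS fit (b0=9.0361, b1=-5.0519):
SSres = 45.0327, SStot = 6512.8571.
R^2 = 1 - 45.0327/6512.8571 = 0.9931.

0.9931


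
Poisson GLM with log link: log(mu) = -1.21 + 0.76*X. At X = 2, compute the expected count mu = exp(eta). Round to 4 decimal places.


eta = -1.21 + 0.76 * 2 = 0.3100.
mu = exp(0.3100) = 1.3634.

1.3634


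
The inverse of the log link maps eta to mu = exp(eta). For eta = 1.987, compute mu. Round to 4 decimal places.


mu = exp(eta) = exp(1.987).
= 7.2936.

7.2936


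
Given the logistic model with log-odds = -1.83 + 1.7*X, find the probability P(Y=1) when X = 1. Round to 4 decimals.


Compute z = -1.83 + (1.7)(1) = -0.1300.
exp(-z) = 1.1388.
P = 1/(1 + 1.1388) = 0.4675.

0.4675


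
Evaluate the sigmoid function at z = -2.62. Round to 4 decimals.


First, exp(2.6200) = 13.7357.
Then sigma(z) = 1/(1 + 13.7357) = 0.0679.

0.0679


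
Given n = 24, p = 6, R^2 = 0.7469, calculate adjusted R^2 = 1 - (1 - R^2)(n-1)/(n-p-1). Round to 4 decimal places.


Plug in: Adj R^2 = 1 - (1 - 0.7469) * 23/17.
= 1 - 0.2531 * 23/17
= 1 - 5.8213 / 17
= 1 - 0.3424 = 0.6576.

0.6576


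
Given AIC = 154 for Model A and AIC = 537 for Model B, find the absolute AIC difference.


Absolute difference = |154 - 537| = 383.
The model with lower AIC (A) is preferred.

383


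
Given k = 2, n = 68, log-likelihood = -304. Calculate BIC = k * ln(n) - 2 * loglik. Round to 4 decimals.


Compute k*ln(n) = 2*ln(68) = 2*4.219508 = 8.439016.
Then -2*loglik = 608.
BIC = 8.439016 + 608 = 616.439016, which rounds to 616.4390.

616.4390


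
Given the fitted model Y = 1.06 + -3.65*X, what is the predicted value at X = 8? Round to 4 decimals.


Predicted value:
Y = 1.06 + (-3.65)(8) = 1.06 + -29.2000 = -28.1400.

-28.1400


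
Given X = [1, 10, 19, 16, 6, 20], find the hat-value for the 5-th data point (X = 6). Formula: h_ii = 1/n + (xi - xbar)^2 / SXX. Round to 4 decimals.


n = 6, xbar = 12.0000.
SXX = sum((xi - xbar)^2) = 290.0000.
h = 1/6 + (6 - 12.0000)^2 / 290.0000 = 0.2908.

0.2908


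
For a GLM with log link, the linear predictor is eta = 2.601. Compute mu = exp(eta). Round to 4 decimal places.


The inverse log link gives:
mu = exp(2.601) = 13.4772.

13.4772


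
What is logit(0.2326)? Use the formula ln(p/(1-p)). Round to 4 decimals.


1 - p = 0.7674.
p/(1-p) = 0.3031.
logit = ln(0.3031) = -1.1937.

-1.1937


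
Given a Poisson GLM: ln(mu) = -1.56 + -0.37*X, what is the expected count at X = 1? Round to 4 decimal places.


Linear predictor: eta = -1.56 + (-0.37)(1) = -1.9300.
Expected count: mu = exp(-1.9300) = 0.1451.

0.1451


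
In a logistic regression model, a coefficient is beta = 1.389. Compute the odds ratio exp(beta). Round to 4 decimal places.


exp(1.389) = 4.0108.
So the odds ratio is 4.0108.

4.0108


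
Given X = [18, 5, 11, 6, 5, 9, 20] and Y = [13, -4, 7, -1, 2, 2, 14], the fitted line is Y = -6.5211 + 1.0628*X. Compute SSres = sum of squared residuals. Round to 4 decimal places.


For each point, residual = actual - predicted.
Residuals: [0.3907, -2.7929, 1.8303, -0.8557, 3.2071, -1.0441, -0.7349].
Sum of squared residuals = 23.9509.

23.9509


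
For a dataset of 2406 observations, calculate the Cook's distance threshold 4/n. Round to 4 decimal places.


Using the rule of thumb:
Threshold = 4 / 2406 = 0.0017.

0.0017


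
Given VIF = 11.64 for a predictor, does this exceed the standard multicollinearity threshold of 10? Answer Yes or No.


Compare VIF = 11.64 to the threshold of 10.
11.64 >= 10, so the answer is Yes.

Yes


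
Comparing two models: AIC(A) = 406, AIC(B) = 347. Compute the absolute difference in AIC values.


|AIC_A - AIC_B| = |406 - 347| = 59.
Model B is preferred (lower AIC).

59


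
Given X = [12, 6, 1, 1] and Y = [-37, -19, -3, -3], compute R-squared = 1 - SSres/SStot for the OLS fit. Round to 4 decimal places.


The fitted line is Y = -0.0122 + -3.0976*X.
SSres = 0.2195, SStot = 787.0000.
R^2 = 1 - SSres/SStot = 0.9997.

0.9997


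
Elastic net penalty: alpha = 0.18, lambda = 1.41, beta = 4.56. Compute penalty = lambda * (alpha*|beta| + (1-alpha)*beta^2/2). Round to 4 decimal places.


L1 component = 0.18 * |4.56| = 0.8208.
L2 component = 0.82 * 4.56^2 / 2 = 8.5254.
Penalty = 1.41 * (0.8208 + 8.5254) = 1.41 * 9.3462 = 13.1781.

13.1781


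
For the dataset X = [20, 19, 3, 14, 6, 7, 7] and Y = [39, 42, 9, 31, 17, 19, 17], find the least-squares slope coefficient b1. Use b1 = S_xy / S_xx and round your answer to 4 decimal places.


Calculate xbar = 10.8571, ybar = 24.8571.
S_xx = 274.8571, S_xy = 503.8571.
Using b1 = S_xy / S_xx = 503.8571 / 274.8571, we get b1 = 1.8332.

1.8332


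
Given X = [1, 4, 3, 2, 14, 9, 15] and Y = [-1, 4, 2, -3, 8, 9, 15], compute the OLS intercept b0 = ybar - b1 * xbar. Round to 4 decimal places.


Compute b1 = 0.9852 from the OLS formula.
With xbar = 6.8571 and ybar = 4.8571, the intercept is:
b0 = 4.8571 - 0.9852 * 6.8571 = -1.8986.

-1.8986


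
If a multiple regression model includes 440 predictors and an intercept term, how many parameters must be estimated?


Including the intercept, the model has 440 predictor coefficients + 1 intercept.
Total = 441.

441


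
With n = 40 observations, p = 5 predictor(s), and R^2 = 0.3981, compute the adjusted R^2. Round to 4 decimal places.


Using the formula:
(1 - 0.3981) = 0.6019.
Multiply by 39/34: 0.6019 * 39 = 23.4741, then 23.4741 / 34 = 0.6904.
Adj R^2 = 1 - 0.6904 = 0.3096.

0.3096


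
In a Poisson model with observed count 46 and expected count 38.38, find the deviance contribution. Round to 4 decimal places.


First: ln(46/38.38) = 0.181105.
Then: 46 * 0.181105 = 8.330830.
y - mu = 46 - 38.38 = 7.62.
D = 2(8.330830 - 7.62) = 1.421660, which rounds to 1.4217.

1.4217


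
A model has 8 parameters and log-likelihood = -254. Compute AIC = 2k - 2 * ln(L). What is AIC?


AIC = 2k - 2*loglik = 2(8) - 2(-254).
= 16 + 508 = 524.

524


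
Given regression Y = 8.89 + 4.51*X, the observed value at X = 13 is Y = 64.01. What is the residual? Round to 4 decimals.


Compute yhat = 8.89 + (4.51)(13) = 67.5200.
Residual = actual - predicted = 64.01 - 67.5200 = -3.5100.

-3.5100


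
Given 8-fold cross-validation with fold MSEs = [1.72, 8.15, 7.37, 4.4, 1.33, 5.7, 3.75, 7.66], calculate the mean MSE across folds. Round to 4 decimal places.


Total MSE across folds = 40.0800.
CV-MSE = 40.0800/8 = 5.0100.

5.0100


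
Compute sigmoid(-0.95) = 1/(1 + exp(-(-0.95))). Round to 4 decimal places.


Compute exp(0.9500) = 2.5857.
Sigmoid = 1 / (1 + 2.5857) = 1 / 3.5857 = 0.2789.

0.2789


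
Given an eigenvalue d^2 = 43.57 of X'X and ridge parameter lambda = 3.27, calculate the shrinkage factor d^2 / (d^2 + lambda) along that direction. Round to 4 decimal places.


Compute the denominator: 43.57 + 3.27 = 46.8400.
Shrinkage factor = 43.57 / 46.8400 = 0.9302.

0.9302


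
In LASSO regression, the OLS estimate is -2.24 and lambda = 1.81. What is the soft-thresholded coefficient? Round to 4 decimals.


|beta_OLS| = 2.24.
lambda = 1.81.
Since |beta| > lambda, coefficient = sign(beta)*(|beta| - lambda) = -0.4300.
Result = -0.4300.

-0.4300


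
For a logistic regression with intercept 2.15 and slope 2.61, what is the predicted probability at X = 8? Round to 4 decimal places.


Linear predictor: z = 2.15 + 2.61 * 8 = 23.0300.
P = 1/(1 + exp(-23.0300)) = 1/(1 + 0.0000) = 1.0000.

1.0000


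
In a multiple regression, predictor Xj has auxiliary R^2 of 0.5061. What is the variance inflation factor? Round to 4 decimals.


Using VIF = 1/(1 - R^2_j):
1 - 0.5061 = 0.4939.
VIF = 2.0247.

2.0247


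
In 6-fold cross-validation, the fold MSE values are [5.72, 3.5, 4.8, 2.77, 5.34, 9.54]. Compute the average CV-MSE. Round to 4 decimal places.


Sum of fold MSEs = 31.6700.
Average = 31.6700 / 6 = 5.2783.

5.2783


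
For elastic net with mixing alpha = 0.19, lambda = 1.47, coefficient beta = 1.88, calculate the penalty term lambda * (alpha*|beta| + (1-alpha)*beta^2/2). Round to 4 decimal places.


alpha * |beta| = 0.19 * 1.88 = 0.3572.
(1-alpha) * beta^2/2 = 0.81 * 3.5344/2 = 1.4314.
Total = 1.47 * (0.3572 + 1.4314) = 2.6293.

2.6293


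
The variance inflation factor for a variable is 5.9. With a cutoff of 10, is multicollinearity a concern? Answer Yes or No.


Check: VIF = 5.9 vs threshold = 10.
Since 5.9 < 10, the answer is No.

No


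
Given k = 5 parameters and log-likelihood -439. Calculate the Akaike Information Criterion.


AIC = 2k - 2*loglik = 2(5) - 2(-439).
= 10 + 878 = 888.

888


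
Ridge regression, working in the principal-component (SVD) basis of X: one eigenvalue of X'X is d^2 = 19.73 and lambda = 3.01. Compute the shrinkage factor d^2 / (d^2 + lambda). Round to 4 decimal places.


Compute the denominator: 19.73 + 3.01 = 22.7400.
Shrinkage factor = 19.73 / 22.7400 = 0.8676.

0.8676


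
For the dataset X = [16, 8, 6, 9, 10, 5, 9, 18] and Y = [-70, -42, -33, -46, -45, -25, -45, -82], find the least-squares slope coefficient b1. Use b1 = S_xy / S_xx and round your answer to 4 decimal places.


The sample means are xbar = 10.1250 and ybar = -48.5000.
Compute S_xx = 146.8750 and S_xy = -595.5000.
Slope b1 = S_xy / S_xx = -595.5000 / 146.8750 = -4.0545.

-4.0545


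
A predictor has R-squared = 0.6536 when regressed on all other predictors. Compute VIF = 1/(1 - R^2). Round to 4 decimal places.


Using VIF = 1/(1 - R^2_j):
1 - 0.6536 = 0.3464.
VIF = 2.8868.

2.8868


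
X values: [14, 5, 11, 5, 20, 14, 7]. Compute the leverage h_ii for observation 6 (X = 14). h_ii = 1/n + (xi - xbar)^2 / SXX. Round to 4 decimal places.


n = 7, xbar = 10.8571.
SXX = sum((xi - xbar)^2) = 186.8571.
h = 1/7 + (14 - 10.8571)^2 / 186.8571 = 0.1957.

0.1957


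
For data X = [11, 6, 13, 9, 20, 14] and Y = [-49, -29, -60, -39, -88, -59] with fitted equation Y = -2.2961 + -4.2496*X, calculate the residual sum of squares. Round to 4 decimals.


Predicted values from Y = -2.2961 + -4.2496*X.
Residuals: [0.0417, -1.2063, -2.4591, 1.5425, -0.7119, 2.7905].
SSres = 18.1771.

18.1771


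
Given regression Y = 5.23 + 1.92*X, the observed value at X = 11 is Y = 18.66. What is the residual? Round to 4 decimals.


Fitted value at X = 11 is yhat = 5.23 + 1.92*11 = 26.3500.
Residual = 18.66 - 26.3500 = -7.6900.

-7.6900


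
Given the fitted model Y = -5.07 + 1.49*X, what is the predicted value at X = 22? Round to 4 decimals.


Predicted value:
Y = -5.07 + (1.49)(22) = -5.07 + 32.7800 = 27.7100.

27.7100


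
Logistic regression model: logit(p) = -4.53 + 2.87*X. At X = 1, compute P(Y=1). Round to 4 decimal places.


Compute z = -4.53 + (2.87)(1) = -1.6600.
exp(-z) = 5.2593.
P = 1/(1 + 5.2593) = 0.1598.

0.1598


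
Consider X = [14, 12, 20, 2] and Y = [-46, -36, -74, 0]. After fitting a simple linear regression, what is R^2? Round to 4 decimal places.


The fitted line is Y = 9.8571 + -4.0714*X.
SSres = 19.1429, SStot = 2804.0000.
R^2 = 1 - SSres/SStot = 0.9932.

0.9932


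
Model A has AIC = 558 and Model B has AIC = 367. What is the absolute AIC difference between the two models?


Compute |558 - 367| = 191.
Model B has the smaller AIC.

191


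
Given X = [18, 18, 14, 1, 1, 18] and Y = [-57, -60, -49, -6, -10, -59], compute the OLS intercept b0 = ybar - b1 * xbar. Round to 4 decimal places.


First find the slope: b1 = -2.9953.
Means: xbar = 11.6667, ybar = -40.1667.
b0 = ybar - b1 * xbar = -40.1667 - -2.9953 * 11.6667 = -5.2217.

-5.2217


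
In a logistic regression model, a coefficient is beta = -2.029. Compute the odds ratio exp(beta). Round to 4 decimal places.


The odds ratio is computed as:
OR = e^(-2.029) = 0.1315.

0.1315
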